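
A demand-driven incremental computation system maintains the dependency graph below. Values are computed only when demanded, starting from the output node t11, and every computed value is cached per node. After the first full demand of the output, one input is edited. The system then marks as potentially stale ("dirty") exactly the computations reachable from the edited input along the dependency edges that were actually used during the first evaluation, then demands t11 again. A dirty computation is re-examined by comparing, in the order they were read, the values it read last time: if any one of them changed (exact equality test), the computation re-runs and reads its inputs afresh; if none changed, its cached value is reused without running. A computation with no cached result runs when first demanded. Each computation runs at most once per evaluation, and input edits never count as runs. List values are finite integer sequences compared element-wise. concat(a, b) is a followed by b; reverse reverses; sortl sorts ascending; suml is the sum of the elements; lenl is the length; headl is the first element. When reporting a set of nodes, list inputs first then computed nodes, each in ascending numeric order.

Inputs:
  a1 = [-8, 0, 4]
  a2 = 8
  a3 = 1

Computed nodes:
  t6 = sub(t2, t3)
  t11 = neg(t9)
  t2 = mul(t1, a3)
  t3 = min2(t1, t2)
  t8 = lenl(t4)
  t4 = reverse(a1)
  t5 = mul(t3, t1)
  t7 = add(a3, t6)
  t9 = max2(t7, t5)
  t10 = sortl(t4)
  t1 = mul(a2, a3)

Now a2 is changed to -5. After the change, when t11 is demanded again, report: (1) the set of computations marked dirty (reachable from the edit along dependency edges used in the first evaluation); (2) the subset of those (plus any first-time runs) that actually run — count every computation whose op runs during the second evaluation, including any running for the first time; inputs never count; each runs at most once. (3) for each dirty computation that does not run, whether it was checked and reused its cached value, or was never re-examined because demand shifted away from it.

Marked dirty: t1, t2, t3, t5, t6, t7, t9, t11.
Computations that run: t1, t2, t3, t5, t6, t9, t11 — 7 in total.
Checked but reused from cache: t7.
Key observation: the cutoff stops propagation at t7 — its inputs' values are unchanged, so it reuses its cache.

First evaluation (everything demanded from the output):
  t1 = mul(8, 1) = 8
  t2 = mul(8, 1) = 8
  t3 = min2(8, 8) = 8
  t5 = mul(8, 8) = 64
  t6 = sub(8, 8) = 0
  t7 = add(1, 0) = 1
  t9 = max2(1, 64) = 64
  t11 = neg(64) = -64

Propagation after the edit:
  t1: runs — a2 8->-5; result -5.
  t2: runs — t1 8->-5; result -5.
  t3: runs — t1 8->-5; t2 8->-5; result -5.
  t5: runs — t3 8->-5; t1 8->-5; result 25.
  t6: runs — t2 8->-5; t3 8->-5; result 0 (same value as before).
  t7: checked — values it read are unchanged (a3 unchanged, t6 unchanged); reused cached 1 without running.
  t9: runs — t5 64->25; result 25.
  t11: runs — t9 64->25; result -25.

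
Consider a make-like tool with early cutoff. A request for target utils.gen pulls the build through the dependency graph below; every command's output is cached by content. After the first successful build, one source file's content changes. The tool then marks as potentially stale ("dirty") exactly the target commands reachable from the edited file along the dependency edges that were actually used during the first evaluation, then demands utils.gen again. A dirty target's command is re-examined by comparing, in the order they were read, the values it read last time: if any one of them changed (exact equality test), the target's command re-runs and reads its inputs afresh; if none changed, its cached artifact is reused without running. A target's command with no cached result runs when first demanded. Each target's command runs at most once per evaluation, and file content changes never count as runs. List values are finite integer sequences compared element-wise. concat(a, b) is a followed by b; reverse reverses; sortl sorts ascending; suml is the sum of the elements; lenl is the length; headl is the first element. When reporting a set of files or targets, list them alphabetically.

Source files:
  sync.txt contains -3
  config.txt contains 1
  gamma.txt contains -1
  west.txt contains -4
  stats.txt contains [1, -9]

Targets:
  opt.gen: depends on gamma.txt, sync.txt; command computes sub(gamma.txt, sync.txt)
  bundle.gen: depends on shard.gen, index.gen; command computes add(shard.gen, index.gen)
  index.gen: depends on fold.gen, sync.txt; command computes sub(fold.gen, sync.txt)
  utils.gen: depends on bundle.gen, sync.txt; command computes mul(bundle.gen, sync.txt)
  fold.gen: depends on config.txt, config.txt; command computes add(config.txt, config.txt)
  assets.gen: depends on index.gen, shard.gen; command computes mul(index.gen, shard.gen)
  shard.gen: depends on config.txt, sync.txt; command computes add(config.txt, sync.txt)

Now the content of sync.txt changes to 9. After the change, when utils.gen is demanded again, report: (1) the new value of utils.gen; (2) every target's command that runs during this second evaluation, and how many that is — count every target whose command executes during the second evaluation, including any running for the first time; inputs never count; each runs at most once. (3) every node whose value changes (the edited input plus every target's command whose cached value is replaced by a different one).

First demand of the output computes:
  fold.gen = add(1, 1) = 2
  index.gen = sub(2, -3) = 5
  shard.gen = add(1, -3) = -2
  bundle.gen = add(-2, 5) = 3
  utils.gen = mul(3, -3) = -9

After the edit, cleaning proceeds:
  index.gen: a read changed (sync.txt -3->9) — executes, giving -7.
  shard.gen: a read changed (sync.txt -3->9) — executes, giving 10.
  bundle.gen: a read changed (shard.gen -2->10; index.gen 5->-7) — executes, giving 3 — identical to its old value.
  utils.gen: a read changed (sync.txt -3->9) — executes, giving 27.

Demanding utils.gen again yields 27.
4 target commands run: bundle.gen, index.gen, shard.gen, utils.gen.
The nodes whose values change: index.gen, shard.gen, sync.txt, utils.gen.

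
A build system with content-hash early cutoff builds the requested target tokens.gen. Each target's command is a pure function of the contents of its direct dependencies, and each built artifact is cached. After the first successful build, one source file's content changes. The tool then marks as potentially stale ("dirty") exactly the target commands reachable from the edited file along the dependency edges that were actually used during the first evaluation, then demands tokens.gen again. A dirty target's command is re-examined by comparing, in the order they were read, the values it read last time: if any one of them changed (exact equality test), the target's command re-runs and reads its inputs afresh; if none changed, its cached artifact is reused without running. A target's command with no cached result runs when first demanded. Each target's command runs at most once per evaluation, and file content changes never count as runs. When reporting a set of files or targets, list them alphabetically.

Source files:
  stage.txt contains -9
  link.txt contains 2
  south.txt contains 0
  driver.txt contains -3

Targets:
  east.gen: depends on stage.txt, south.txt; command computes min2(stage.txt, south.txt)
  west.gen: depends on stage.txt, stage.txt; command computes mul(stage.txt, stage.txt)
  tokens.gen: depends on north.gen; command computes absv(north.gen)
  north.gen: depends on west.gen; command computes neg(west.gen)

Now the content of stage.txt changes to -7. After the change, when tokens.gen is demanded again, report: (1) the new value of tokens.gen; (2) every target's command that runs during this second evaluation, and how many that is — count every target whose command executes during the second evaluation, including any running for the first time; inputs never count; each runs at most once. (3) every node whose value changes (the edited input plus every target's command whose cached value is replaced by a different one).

New value of tokens.gen: 49.
Target commands that run: north.gen, tokens.gen, west.gen — 3 in total.
Values that change: north.gen, stage.txt, tokens.gen, west.gen.

First evaluation (everything demanded from the output):
  west.gen = mul(-9, -9) = 81
  north.gen = neg(81) = -81
  tokens.gen = absv(-81) = 81

Propagation after the edit:
  west.gen: runs — stage.txt -9->-7; stage.txt -9->-7; result 49.
  north.gen: runs — west.gen 81->49; result -49.
  tokens.gen: runs — north.gen -81->-49; result 49.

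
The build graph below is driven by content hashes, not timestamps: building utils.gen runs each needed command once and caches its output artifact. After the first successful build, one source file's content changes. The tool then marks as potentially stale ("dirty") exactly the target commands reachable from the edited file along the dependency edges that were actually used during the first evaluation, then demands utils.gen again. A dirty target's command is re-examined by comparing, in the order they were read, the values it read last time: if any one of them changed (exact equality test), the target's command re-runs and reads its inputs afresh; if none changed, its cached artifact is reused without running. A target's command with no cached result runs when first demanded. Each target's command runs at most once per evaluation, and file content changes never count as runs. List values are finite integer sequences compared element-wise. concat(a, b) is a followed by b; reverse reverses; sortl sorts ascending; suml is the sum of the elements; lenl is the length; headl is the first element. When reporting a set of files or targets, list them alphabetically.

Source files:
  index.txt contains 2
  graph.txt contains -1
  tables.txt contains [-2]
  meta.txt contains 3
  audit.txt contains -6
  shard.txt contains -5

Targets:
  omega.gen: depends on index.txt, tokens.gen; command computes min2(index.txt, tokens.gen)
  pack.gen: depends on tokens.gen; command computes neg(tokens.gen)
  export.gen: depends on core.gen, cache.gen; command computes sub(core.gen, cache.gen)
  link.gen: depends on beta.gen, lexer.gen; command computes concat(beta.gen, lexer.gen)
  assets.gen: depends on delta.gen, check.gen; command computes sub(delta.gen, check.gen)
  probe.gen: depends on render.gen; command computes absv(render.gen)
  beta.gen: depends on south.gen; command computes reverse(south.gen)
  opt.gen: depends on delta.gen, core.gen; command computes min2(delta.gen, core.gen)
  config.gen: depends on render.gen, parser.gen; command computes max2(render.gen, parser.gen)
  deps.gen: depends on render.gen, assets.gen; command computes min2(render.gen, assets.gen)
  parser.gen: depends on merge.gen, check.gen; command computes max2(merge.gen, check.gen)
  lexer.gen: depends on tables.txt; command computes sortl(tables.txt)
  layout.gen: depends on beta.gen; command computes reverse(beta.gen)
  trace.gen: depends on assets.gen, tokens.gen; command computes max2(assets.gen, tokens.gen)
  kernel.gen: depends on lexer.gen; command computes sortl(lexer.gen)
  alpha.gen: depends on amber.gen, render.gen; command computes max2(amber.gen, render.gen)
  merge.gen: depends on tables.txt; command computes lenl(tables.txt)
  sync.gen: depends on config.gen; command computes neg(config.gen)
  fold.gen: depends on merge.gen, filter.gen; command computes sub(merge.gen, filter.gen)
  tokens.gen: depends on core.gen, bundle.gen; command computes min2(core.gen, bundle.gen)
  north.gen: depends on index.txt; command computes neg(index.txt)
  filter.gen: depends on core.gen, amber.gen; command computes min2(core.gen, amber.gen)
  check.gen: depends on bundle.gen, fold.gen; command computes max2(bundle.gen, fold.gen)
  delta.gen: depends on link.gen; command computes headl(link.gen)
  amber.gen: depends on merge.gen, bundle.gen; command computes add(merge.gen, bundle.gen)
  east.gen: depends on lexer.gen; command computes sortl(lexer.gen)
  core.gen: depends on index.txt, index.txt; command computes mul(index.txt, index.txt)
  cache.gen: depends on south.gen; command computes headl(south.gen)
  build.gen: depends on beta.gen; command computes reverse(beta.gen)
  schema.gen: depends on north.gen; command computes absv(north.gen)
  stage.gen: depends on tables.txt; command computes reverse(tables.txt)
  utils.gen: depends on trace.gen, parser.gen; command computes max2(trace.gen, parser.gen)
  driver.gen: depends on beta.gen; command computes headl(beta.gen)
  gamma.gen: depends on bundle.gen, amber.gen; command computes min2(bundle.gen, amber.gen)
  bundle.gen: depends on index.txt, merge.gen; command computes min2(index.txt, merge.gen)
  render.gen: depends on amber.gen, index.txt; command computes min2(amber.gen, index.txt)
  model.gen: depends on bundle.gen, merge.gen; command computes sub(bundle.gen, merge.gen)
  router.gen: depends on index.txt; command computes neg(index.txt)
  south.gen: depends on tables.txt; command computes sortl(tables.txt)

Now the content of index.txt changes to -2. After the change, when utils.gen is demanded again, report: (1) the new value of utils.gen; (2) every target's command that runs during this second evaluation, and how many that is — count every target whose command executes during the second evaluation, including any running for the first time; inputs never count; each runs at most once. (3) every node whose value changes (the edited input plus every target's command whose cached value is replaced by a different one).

Initial pass — values computed on the first demand:
  core.gen = mul(2, 2) = 4
  lexer.gen = sortl([-2]) = [-2]
  merge.gen = lenl([-2]) = 1
  bundle.gen = min2(2, 1) = 1
  amber.gen = add(1, 1) = 2
  filter.gen = min2(4, 2) = 2
  fold.gen = sub(1, 2) = -1
  check.gen = max2(1, -1) = 1
  parser.gen = max2(1, 1) = 1
  south.gen = sortl([-2]) = [-2]
  beta.gen = reverse([-2]) = [-2]
  link.gen = concat([-2], [-2]) = [-2, -2]
  delta.gen = headl([-2, -2]) = -2
  assets.gen = sub(-2, 1) = -3
  tokens.gen = min2(4, 1) = 1
  trace.gen = max2(-3, 1) = 1
  utils.gen = max2(1, 1) = 1

Second demand — change propagation:
  bundle.gen: re-runs because index.txt 2->-2; new result -2.
  amber.gen: re-runs because bundle.gen 1->-2; new result -1.
  core.gen: re-runs because index.txt 2->-2; index.txt 2->-2; new result 4 (unchanged).
  filter.gen: re-runs because amber.gen 2->-1; new result -1.
  fold.gen: re-runs because filter.gen 2->-1; new result 2.
  check.gen: re-runs because bundle.gen 1->-2; fold.gen -1->2; new result 2.
  assets.gen: re-runs because check.gen 1->2; new result -4.
  parser.gen: re-runs because check.gen 1->2; new result 2.
  tokens.gen: re-runs because bundle.gen 1->-2; new result -2.
  trace.gen: re-runs because assets.gen -3->-4; tokens.gen 1->-2; new result -2.
  utils.gen: re-runs because trace.gen 1->-2; parser.gen 1->2; new result 2.

utils.gen now evaluates to 2.
Run set: amber.gen, assets.gen, bundle.gen, check.gen, core.gen, filter.gen, fold.gen, parser.gen, tokens.gen, trace.gen, utils.gen (11 run).
Changed values: amber.gen, assets.gen, bundle.gen, check.gen, filter.gen, fold.gen, index.txt, parser.gen, tokens.gen, trace.gen, utils.gen.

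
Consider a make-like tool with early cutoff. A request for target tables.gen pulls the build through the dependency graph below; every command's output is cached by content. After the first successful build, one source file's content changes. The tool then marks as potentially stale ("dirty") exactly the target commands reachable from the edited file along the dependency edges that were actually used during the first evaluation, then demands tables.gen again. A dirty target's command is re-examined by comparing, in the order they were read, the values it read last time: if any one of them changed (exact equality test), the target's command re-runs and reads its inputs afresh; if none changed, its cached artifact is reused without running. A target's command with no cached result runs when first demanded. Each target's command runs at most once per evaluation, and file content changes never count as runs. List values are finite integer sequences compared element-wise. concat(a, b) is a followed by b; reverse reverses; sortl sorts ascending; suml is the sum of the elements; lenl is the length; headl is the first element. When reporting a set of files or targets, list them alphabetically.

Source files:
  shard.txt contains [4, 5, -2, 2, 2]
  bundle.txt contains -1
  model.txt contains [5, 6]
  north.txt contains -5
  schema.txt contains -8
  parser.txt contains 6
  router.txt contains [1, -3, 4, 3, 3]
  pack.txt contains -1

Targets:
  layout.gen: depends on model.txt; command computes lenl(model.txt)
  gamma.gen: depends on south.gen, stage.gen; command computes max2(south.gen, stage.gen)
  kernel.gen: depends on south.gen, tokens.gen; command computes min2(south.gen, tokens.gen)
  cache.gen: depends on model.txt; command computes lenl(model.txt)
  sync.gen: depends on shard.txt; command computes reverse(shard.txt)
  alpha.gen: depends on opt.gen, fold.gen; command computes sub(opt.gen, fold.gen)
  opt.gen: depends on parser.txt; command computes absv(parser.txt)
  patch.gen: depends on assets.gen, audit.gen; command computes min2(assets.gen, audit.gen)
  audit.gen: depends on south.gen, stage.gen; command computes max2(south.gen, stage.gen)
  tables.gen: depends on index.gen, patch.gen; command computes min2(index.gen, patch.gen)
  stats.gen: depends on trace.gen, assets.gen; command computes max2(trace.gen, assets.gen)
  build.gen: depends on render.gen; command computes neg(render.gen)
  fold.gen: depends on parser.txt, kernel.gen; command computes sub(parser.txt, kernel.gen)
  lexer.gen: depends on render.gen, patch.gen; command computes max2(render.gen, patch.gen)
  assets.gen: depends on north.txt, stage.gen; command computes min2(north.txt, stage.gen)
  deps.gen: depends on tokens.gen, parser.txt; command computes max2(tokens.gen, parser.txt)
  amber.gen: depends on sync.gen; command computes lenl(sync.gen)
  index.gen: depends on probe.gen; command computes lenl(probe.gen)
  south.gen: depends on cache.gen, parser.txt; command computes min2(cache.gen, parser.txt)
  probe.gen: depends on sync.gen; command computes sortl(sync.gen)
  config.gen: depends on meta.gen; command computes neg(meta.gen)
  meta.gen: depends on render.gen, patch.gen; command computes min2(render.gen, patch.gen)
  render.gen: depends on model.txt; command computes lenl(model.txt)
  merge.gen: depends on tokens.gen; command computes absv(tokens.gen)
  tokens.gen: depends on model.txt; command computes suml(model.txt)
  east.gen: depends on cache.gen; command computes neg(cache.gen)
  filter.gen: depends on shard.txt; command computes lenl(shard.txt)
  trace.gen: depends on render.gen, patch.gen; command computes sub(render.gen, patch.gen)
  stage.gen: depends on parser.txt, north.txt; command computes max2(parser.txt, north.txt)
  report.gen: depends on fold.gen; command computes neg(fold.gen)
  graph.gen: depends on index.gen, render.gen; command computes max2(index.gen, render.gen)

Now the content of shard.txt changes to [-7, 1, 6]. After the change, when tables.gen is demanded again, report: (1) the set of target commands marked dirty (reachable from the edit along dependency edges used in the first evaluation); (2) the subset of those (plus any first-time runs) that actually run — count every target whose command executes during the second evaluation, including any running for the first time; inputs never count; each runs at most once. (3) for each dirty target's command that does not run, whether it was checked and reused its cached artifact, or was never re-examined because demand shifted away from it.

The edit dirties: index.gen, probe.gen, sync.gen, tables.gen.
4 target commands run: index.gen, probe.gen, sync.gen, tables.gen.
No dirty target's command escaped a run.

First demand of the output computes:
  cache.gen = lenl([5, 6]) = 2
  south.gen = min2(2, 6) = 2
  stage.gen = max2(6, -5) = 6
  assets.gen = min2(-5, 6) = -5
  audit.gen = max2(2, 6) = 6
  patch.gen = min2(-5, 6) = -5
  sync.gen = reverse([4, 5, -2, 2, 2]) = [2, 2, -2, 5, 4]
  probe.gen = sortl([2, 2, -2, 5, 4]) = [-2, 2, 2, 4, 5]
  index.gen = lenl([-2, 2, 2, 4, 5]) = 5
  tables.gen = min2(5, -5) = -5

After the edit, cleaning proceeds:
  sync.gen: a read changed (shard.txt [4, 5, -2, 2, 2]->[-7, 1, 6]) — executes, giving [6, 1, -7].
  probe.gen: a read changed (sync.gen [2, 2, -2, 5, 4]->[6, 1, -7]) — executes, giving [-7, 1, 6].
  index.gen: a read changed (probe.gen [-2, 2, 2, 4, 5]->[-7, 1, 6]) — executes, giving 3.
  tables.gen: a read changed (index.gen 5->3) — executes, giving -5 — identical to its old value.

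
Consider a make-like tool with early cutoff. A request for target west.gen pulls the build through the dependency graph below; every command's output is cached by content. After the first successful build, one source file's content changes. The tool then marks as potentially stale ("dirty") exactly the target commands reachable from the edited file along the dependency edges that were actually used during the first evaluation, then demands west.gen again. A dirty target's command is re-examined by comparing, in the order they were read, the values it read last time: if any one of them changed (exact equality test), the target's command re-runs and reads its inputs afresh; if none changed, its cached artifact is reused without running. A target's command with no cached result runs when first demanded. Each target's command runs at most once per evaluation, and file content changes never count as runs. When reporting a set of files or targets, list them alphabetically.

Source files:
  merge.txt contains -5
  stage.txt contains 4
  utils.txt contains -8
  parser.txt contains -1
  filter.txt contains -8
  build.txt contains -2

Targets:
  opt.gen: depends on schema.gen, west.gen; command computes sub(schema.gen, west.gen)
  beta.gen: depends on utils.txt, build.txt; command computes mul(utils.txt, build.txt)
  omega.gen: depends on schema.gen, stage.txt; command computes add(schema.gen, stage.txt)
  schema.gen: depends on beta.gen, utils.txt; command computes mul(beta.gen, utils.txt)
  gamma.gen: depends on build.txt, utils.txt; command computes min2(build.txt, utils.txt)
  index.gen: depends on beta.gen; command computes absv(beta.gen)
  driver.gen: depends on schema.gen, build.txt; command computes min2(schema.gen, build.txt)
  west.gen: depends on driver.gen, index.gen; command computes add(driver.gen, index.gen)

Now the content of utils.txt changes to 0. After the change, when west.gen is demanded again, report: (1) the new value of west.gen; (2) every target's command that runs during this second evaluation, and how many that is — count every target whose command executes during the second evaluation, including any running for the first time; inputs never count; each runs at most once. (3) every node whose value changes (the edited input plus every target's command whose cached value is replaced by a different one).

Demanding west.gen again yields -2.
5 target commands run: beta.gen, driver.gen, index.gen, schema.gen, west.gen.
The nodes whose values change: beta.gen, driver.gen, index.gen, schema.gen, utils.txt, west.gen.

First demand of the output computes:
  beta.gen = mul(-8, -2) = 16
  index.gen = absv(16) = 16
  schema.gen = mul(16, -8) = -128
  driver.gen = min2(-128, -2) = -128
  west.gen = add(-128, 16) = -112

After the edit, cleaning proceeds:
  beta.gen: a read changed (utils.txt -8->0) — executes, giving 0.
  index.gen: a read changed (beta.gen 16->0) — executes, giving 0.
  schema.gen: a read changed (beta.gen 16->0; utils.txt -8->0) — executes, giving 0.
  driver.gen: a read changed (schema.gen -128->0) — executes, giving -2.
  west.gen: a read changed (driver.gen -128->-2; index.gen 16->0) — executes, giving -2.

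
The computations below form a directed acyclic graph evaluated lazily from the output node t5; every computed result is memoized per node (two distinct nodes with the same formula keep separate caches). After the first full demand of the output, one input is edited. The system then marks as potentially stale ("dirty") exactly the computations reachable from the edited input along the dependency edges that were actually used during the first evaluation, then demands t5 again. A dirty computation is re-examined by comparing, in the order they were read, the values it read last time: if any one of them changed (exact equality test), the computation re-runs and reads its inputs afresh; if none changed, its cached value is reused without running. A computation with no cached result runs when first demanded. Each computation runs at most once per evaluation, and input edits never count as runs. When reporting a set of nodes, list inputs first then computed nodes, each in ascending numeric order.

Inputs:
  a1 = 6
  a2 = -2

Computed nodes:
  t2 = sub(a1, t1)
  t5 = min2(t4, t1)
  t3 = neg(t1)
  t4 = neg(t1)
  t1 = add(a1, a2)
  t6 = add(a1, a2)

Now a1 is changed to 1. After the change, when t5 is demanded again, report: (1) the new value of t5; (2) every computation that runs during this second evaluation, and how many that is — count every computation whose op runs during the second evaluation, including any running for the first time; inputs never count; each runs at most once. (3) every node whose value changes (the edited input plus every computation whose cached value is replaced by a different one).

Demanding t5 again yields -1.
3 computations run: t1, t4, t5.
The nodes whose values change: a1, t1, t4, t5.

First demand of the output computes:
  t1 = add(6, -2) = 4
  t4 = neg(4) = -4
  t5 = min2(-4, 4) = -4

After the edit, cleaning proceeds:
  t1: a read changed (a1 6->1) — executes, giving -1.
  t4: a read changed (t1 4->-1) — executes, giving 1.
  t5: a read changed (t4 -4->1; t1 4->-1) — executes, giving -1.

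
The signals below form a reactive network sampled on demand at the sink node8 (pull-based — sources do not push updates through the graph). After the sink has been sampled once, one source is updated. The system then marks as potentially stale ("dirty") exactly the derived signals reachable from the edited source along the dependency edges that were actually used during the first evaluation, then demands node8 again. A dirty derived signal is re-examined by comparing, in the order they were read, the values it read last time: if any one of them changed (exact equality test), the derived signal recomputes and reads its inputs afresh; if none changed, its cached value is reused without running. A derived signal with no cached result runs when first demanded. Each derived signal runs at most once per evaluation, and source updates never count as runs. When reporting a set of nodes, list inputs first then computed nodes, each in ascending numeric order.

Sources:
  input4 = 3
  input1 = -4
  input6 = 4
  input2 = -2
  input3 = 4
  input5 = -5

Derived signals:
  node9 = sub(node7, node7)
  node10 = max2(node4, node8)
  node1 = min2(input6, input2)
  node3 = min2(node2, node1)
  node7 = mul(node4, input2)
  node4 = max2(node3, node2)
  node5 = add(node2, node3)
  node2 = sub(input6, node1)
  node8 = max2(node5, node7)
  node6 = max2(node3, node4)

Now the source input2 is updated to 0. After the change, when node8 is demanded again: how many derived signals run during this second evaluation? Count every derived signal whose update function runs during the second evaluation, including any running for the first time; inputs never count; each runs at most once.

Initial pass — values computed on the first demand:
  node1 = min2(4, -2) = -2
  node2 = sub(4, -2) = 6
  node3 = min2(6, -2) = -2
  node4 = max2(-2, 6) = 6
  node5 = add(6, -2) = 4
  node7 = mul(6, -2) = -12
  node8 = max2(4, -12) = 4

Second demand — change propagation:
  node1: re-runs because input2 -2->0; new result 0.
  node2: re-runs because node1 -2->0; new result 4.
  node3: re-runs because node2 6->4; node1 -2->0; new result 0.
  node4: re-runs because node3 -2->0; node2 6->4; new result 4.
  node5: re-runs because node2 6->4; node3 -2->0; new result 4 (unchanged).
  node7: re-runs because node4 6->4; input2 -2->0; new result 0.
  node8: re-runs because node7 -12->0; new result 4 (unchanged).

Run set: node1, node2, node3, node4, node5, node7, node8 (7 run).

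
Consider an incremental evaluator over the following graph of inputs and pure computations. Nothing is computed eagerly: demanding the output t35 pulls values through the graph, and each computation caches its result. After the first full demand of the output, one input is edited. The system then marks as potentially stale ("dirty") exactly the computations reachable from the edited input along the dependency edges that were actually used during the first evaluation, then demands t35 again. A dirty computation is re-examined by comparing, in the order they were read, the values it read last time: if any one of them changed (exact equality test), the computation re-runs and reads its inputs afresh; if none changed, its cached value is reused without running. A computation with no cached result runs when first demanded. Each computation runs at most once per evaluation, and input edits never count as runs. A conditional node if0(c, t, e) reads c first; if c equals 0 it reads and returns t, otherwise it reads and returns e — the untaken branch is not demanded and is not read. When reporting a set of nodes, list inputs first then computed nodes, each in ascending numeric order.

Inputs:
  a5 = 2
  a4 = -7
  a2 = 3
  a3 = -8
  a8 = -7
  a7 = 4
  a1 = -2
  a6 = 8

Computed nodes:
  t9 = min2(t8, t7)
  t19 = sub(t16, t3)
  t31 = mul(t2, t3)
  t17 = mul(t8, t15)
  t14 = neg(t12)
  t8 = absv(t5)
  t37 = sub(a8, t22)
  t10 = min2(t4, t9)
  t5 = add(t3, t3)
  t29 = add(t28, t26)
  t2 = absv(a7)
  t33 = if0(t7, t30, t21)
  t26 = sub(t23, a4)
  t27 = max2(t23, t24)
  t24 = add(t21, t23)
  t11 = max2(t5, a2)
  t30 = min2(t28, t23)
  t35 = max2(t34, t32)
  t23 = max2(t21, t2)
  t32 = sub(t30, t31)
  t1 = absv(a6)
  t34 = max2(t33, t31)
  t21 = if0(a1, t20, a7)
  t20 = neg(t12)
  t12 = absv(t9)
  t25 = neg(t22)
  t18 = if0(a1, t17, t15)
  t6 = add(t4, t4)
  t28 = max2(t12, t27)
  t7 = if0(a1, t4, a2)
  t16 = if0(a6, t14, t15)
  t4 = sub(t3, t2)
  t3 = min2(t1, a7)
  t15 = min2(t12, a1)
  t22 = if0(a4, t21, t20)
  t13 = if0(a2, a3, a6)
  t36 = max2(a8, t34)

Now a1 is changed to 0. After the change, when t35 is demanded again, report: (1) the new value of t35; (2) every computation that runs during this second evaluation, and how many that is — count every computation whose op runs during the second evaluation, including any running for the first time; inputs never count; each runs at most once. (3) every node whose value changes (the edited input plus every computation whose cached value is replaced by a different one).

t35 now evaluates to 16.
Run set: t4, t7, t9, t12, t20, t21, t23, t24, t27, t28, t30, t33 (12 run).
Changed values: a1, t7, t9, t12, t21, t24, t27, t28.
The important point: the flipped condition pulls in fresh nodes; t4, t20 run for the first time.

Initial pass — values computed on the first demand:
  t1 = absv(8) = 8
  t2 = absv(4) = 4
  t3 = min2(8, 4) = 4
  t5 = add(4, 4) = 8
  t7 = if0(a1=-2 -> else branch a2) = 3
  t8 = absv(8) = 8
  t9 = min2(8, 3) = 3
  t12 = absv(3) = 3
  t21 = if0(a1=-2 -> else branch a7) = 4
  t23 = max2(4, 4) = 4
  t24 = add(4, 4) = 8
  t27 = max2(4, 8) = 8
  t28 = max2(3, 8) = 8
  t30 = min2(8, 4) = 4
  t31 = mul(4, 4) = 16
  t32 = sub(4, 16) = -12
  t33 = if0(t7=3 -> else branch t21) = 4
  t34 = max2(4, 16) = 16
  t35 = max2(16, -12) = 16

Second demand — change propagation:
  t4: newly demanded (no cache) — executes and yields 0.
  t7: re-runs because a1 -2->0; new result 0.
  t9: re-runs because t7 3->0; new result 0.
  t12: re-runs because t9 3->0; new result 0.
  t20: newly demanded (no cache) — executes and yields 0.
  t21: re-runs because a1 -2->0; new result 0.
  t23: re-runs because t21 4->0; new result 4 (unchanged).
  t24: re-runs because t21 4->0; new result 4.
  t27: re-runs because t24 8->4; new result 4.
  t28: re-runs because t12 3->0; t27 8->4; new result 4.
  t30: re-runs because t28 8->4; new result 4 (unchanged).
  t32: re-examined; everything it read last time is the same (t30 unchanged, t31 unchanged) — cache -12 kept, no run.
  t33: re-runs because t7 3->0; t21 4->0; new result 4 (unchanged).
  t34: re-examined; everything it read last time is the same (t33 unchanged, t31 unchanged) — cache 16 kept, no run.
  t35: re-examined; everything it read last time is the same (t34 unchanged, t32 unchanged) — cache 16 kept, no run.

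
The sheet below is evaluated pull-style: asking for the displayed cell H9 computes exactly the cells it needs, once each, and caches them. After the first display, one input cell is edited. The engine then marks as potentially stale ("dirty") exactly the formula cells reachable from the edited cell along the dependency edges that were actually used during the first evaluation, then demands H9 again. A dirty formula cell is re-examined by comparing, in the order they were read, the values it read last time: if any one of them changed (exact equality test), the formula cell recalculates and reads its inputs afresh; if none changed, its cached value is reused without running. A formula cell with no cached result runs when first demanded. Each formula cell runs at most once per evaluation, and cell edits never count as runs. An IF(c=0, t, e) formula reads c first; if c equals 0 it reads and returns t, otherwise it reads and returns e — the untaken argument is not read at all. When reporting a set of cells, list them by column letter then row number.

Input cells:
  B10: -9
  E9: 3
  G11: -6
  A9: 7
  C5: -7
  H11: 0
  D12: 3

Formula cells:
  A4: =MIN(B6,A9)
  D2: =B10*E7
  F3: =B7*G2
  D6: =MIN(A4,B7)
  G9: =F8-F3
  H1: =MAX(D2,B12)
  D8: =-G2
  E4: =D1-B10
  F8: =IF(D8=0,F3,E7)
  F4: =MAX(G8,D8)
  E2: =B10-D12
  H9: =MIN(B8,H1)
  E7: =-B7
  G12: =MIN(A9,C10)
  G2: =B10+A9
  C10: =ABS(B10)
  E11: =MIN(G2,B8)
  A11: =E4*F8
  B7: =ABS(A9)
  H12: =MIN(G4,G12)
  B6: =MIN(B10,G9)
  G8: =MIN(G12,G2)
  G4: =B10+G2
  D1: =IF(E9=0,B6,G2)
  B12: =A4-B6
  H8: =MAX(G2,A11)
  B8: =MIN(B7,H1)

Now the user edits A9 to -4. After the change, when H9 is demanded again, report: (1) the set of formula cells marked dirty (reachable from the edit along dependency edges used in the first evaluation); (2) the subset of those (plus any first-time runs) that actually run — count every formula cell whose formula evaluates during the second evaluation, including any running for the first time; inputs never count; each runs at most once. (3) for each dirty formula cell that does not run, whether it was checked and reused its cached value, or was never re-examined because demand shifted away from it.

First demand of the output computes:
  B7 = ABS(7) = 7
  E7 = -(7) = -7
  D2 = -9 * -7 = 63
  G2 = -9 + 7 = -2
  D8 = -(-2) = 2
  F3 = 7 * -2 = -14
  F8 = IF(D8=0: D8=2 -> else branch E7) = -7
  G9 = -7 - -14 = 7
  B6 = MIN(-9, 7) = -9
  A4 = MIN(-9, 7) = -9
  B12 = -9 - -9 = 0
  H1 = MAX(63, 0) = 63
  B8 = MIN(7, 63) = 7
  H9 = MIN(7, 63) = 7

After the edit, cleaning proceeds:
  B7: a read changed (A9 7->-4) — executes, giving 4.
  E7: a read changed (B7 7->4) — executes, giving -4.
  D2: a read changed (E7 -7->-4) — executes, giving 36.
  G2: a read changed (A9 7->-4) — executes, giving -13.
  D8: a read changed (G2 -2->-13) — executes, giving 13.
  F3: a read changed (B7 7->4; G2 -2->-13) — executes, giving -52.
  F8: a read changed (D8 2->13; E7 -7->-4) — executes, giving -4.
  G9: a read changed (F8 -7->-4; F3 -14->-52) — executes, giving 48.
  B6: a read changed (G9 7->48) — executes, giving -9 — identical to its old value.
  A4: a read changed (A9 7->-4) — executes, giving -9 — identical to its old value.
  B12: dirty, but its reads are unchanged (A4 unchanged, B6 unchanged); cached 0 stands.
  H1: a read changed (D2 63->36) — executes, giving 36.
  B8: a read changed (B7 7->4; H1 63->36) — executes, giving 4.
  H9: a read changed (B8 7->4; H1 63->36) — executes, giving 4.

Note where the cutoff bites: B12 is checked, finds nothing changed, and keeps its cache.

The edit dirties: A4, B6, B7, B8, B12, D2, D8, E7, F3, F8, G2, G9, H1, H9.
13 formula cells run: A4, B6, B7, B8, D2, D8, E7, F3, F8, G2, G9, H1, H9.
Cache hits after checking: B12.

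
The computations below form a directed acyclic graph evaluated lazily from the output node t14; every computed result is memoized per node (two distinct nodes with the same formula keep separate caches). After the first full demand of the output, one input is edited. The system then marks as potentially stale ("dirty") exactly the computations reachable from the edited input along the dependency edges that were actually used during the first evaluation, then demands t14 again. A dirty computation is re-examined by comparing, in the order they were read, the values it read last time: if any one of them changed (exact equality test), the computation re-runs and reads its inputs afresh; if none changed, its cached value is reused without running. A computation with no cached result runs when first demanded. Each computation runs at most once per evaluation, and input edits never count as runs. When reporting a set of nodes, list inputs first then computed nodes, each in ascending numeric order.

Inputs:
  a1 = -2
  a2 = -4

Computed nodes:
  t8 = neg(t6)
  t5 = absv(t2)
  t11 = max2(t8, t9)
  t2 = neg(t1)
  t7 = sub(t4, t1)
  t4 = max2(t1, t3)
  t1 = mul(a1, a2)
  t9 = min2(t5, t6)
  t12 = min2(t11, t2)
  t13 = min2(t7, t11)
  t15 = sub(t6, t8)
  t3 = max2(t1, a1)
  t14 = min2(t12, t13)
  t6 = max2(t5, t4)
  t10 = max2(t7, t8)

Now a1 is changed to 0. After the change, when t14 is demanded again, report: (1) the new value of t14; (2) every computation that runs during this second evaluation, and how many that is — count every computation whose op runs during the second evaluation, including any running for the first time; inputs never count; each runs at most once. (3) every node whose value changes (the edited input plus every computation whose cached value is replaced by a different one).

First demand of the output computes:
  t1 = mul(-2, -4) = 8
  t2 = neg(8) = -8
  t3 = max2(8, -2) = 8
  t4 = max2(8, 8) = 8
  t5 = absv(-8) = 8
  t6 = max2(8, 8) = 8
  t7 = sub(8, 8) = 0
  t8 = neg(8) = -8
  t9 = min2(8, 8) = 8
  t11 = max2(-8, 8) = 8
  t12 = min2(8, -8) = -8
  t13 = min2(0, 8) = 0
  t14 = min2(-8, 0) = -8

After the edit, cleaning proceeds:
  t1: a read changed (a1 -2->0) — executes, giving 0.
  t2: a read changed (t1 8->0) — executes, giving 0.
  t3: a read changed (t1 8->0; a1 -2->0) — executes, giving 0.
  t4: a read changed (t1 8->0; t3 8->0) — executes, giving 0.
  t5: a read changed (t2 -8->0) — executes, giving 0.
  t6: a read changed (t5 8->0; t4 8->0) — executes, giving 0.
  t7: a read changed (t4 8->0; t1 8->0) — executes, giving 0 — identical to its old value.
  t8: a read changed (t6 8->0) — executes, giving 0.
  t9: a read changed (t5 8->0; t6 8->0) — executes, giving 0.
  t11: a read changed (t8 -8->0; t9 8->0) — executes, giving 0.
  t12: a read changed (t11 8->0; t2 -8->0) — executes, giving 0.
  t13: a read changed (t11 8->0) — executes, giving 0 — identical to its old value.
  t14: a read changed (t12 -8->0) — executes, giving 0.

Demanding t14 again yields 0.
13 computations run: t1, t2, t3, t4, t5, t6, t7, t8, t9, t11, t12, t13, t14.
The nodes whose values change: a1, t1, t2, t3, t4, t5, t6, t8, t9, t11, t12, t14.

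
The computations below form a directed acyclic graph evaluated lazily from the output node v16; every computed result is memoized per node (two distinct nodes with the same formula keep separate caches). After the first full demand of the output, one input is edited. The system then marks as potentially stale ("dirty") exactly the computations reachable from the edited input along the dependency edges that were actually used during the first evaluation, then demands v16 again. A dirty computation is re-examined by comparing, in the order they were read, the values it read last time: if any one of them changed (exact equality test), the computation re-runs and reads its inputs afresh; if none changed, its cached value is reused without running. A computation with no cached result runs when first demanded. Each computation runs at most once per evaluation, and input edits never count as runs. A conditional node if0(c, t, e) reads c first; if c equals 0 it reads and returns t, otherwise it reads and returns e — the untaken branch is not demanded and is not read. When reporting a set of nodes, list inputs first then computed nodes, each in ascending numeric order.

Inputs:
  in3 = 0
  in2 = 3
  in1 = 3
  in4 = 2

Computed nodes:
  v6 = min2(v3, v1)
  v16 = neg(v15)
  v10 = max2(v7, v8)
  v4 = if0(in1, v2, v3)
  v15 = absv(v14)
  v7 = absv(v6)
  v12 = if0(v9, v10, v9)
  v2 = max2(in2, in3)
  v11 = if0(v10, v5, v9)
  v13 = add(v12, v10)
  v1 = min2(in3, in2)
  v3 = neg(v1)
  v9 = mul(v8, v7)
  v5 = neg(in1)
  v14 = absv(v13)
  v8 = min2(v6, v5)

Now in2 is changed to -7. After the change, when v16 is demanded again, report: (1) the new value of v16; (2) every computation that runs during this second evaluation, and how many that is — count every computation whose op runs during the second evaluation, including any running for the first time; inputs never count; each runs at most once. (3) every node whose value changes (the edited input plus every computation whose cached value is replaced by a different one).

First demand of the output computes:
  v1 = min2(0, 3) = 0
  v3 = neg(0) = 0
  v5 = neg(3) = -3
  v6 = min2(0, 0) = 0
  v7 = absv(0) = 0
  v8 = min2(0, -3) = -3
  v9 = mul(-3, 0) = 0
  v10 = max2(0, -3) = 0
  v12 = if0(v9=0 -> then branch v10) = 0
  v13 = add(0, 0) = 0
  v14 = absv(0) = 0
  v15 = absv(0) = 0
  v16 = neg(0) = 0

After the edit, cleaning proceeds:
  v1: a read changed (in2 3->-7) — executes, giving -7.
  v3: a read changed (v1 0->-7) — executes, giving 7.
  v6: a read changed (v3 0->7; v1 0->-7) — executes, giving -7.
  v7: a read changed (v6 0->-7) — executes, giving 7.
  v8: a read changed (v6 0->-7) — executes, giving -7.
  v9: a read changed (v8 -3->-7; v7 0->7) — executes, giving -49.
  v10: a read changed (v7 0->7; v8 -3->-7) — executes, giving 7.
  v12: a read changed (v9 0->-49; v10 0->7) — executes, giving -49.
  v13: a read changed (v12 0->-49; v10 0->7) — executes, giving -42.
  v14: a read changed (v13 0->-42) — executes, giving 42.
  v15: a read changed (v14 0->42) — executes, giving 42.
  v16: a read changed (v15 0->42) — executes, giving -42.

Demanding v16 again yields -42.
12 computations run: v1, v3, v6, v7, v8, v9, v10, v12, v13, v14, v15, v16.
The nodes whose values change: in2, v1, v3, v6, v7, v8, v9, v10, v12, v13, v14, v15, v16.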